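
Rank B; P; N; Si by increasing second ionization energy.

IE_2 is the cost of taking one more electron from the +1 cation: B⁺ still has 2 valence electrons; P⁺ still has 4 valence electrons; N⁺ still has 4 valence electrons; Si⁺ still has 3 valence electrons.
All are still removing valence electrons, so compare the +1 ions as you would atoms: IE_2 generally rises across a period (higher Z_eff) and falls down a group (larger shell), subject to the usual subshell exceptions.
Valence configurations: B⁺ [He]2s², P⁺ [Ne]3s²3p², N⁺ [He]2s²2p², Si⁺ [Ne]3s²3p¹.
Approximate IE_2 values (kJ/mol): B 2427, P 1907, N 2856, Si 1577.
So the second ionization energies run Si < P < B < N.

Si, P, B, N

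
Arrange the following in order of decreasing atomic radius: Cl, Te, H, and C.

Te > Cl > C > H

H is in period 1, group 1; C is in period 2, group 14; Cl is in period 3, group 17; Te is in period 5, group 16.
Atomic radius shrinks across a period as nuclear charge pulls the same shell inward, and grows down a group as new shells are added.
Here both period and group differ, so the two effects have to be weighed against each other.
C > H: the two effects oppose for this pair; the down-group effect wins (75 vs 32 pm).
Cl > C: period and group pull opposite ways; the down-group shift dominates (99 vs 75 pm).
Te > Cl: both effects reinforce here, so Te is clearly the larger of the two.
Approximate values (pm): H 32, C 75, Cl 99, Te 136.
So from largest to smallest: Te > Cl > C > H.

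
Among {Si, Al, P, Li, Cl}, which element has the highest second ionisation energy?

IE_2 is the cost of taking one more electron from the +1 cation: Si⁺ still has 3 valence electrons; Al⁺ still has 2 valence electrons; P⁺ still has 4 valence electrons; Li⁺ is the bare [He] core; Cl⁺ still has 6 valence electrons.
Pulling an electron out of a noble-gas core costs far more than removing a remaining valence electron, so Li sits at the high end of IE_2.
Valence configurations: Si⁺ [Ne]3s²3p¹, Al⁺ [Ne]3s², P⁺ [Ne]3s²3p², Cl⁺ [Ne]3s²3p⁴.
Si⁺ loses a lone 3p electron whereas Al⁺ must break into a filled 3s² pair, so IE_2(Al) > IE_2(Si) even though Si has the higher nuclear charge.
Approximate IE_2 values (kJ/mol): Si 1577, Al 1817, P 1907, Li 7298, Cl 2298.
Hence IE_2: Si < Al < P < Cl < Li.

Li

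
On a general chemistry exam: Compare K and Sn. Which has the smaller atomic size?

K is in period 4, group 1; Sn is in period 5, group 14.
Radius decreases left→right (rising Z_eff, same n) and increases top→bottom (higher n).
These span different periods and groups, so the two trends combine.
K > Sn: the two effects oppose for this pair; the across-period effect wins (196 vs 140 pm).
Tabulated atomic radius (pm): K 196, Sn 140.
So Sn has the smaller atomic size (Sn < K).

Sn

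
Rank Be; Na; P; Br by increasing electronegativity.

Na < Be < P < Br

Smaller atoms with higher effective nuclear charge are more electronegative.
These span different periods and groups, so the two trends combine.
Be > Na: relative to Na, both the across-period and down-group shifts push Be's electronegativity up.
P > Be: period and group pull opposite ways; the across-period shift dominates (2.19 vs 1.57).
Br > P: the two effects oppose for this pair; the across-period effect wins (2.96 vs 2.19).
Tabulated electronegativity (Pauling): Be 1.57, Na 0.93, P 2.19, Br 2.96.
So from lowest to highest: Na < Be < P < Br.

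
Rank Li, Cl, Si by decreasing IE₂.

The second ionization energy removes an electron from the +1 ion. For each element: Li⁺ is the bare [He] core; Cl⁺ still has 6 valence electrons; Si⁺ still has 3 valence electrons.
Core electrons are held far more tightly than valence electrons, so Li tops the IE_2 order.
Valence configurations: Cl⁺ [Ne]3s²3p⁴, Si⁺ [Ne]3s²3p¹.
The numbers (kJ/mol): Li 7298, Cl 2298, Si 1577.
Overall IE_2 order: Si < Cl < Li.

Li, Cl, Si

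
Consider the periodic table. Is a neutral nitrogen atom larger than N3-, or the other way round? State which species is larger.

Forming N3- adds 3 electrons to N. More electron–electron repulsion in the same shell, with unchanged nuclear charge, lets the cloud expand.
An anion is larger than its parent atom: N3- > N.

N3-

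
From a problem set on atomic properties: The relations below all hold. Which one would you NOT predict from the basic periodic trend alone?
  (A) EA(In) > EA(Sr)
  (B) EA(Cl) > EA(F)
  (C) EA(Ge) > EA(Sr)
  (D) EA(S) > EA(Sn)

(B)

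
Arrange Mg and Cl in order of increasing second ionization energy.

After 1 electron has been removed, what remains? Mg⁺ still has 1 valence electron; Cl⁺ still has 6 valence electrons.
All are still removing valence electrons, so compare the +1 ions as you would atoms: IE_2 generally rises across a period (higher Z_eff) and falls down a group (larger shell), subject to the usual subshell exceptions.
Valence configurations: Mg⁺ [Ne]3s¹, Cl⁺ [Ne]3s²3p⁴.
Approximate IE_2 values (kJ/mol): Mg 1451, Cl 2298.
Hence IE_2: Mg < Cl.

Mg, Cl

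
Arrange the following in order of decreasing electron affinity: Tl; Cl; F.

Cl, F, Tl

F is in period 2, group 17; Cl is in period 3, group 17; Tl is in period 6, group 13.
Adding an electron releases more energy for atoms nearer the top right (short of the noble gases).
These span different periods and groups, so the two trends combine.
F > Tl: relative to Tl, both the across-period and down-group shifts push F's electron affinity up.
Cl > F: this pair runs against the simple trend — see the exception note.
Note the exception: Cl has a higher electron affinity than F, contrary to the simple trend — F's small 2p subshell makes the incoming electron feel strong e⁻–e⁻ repulsion, so Cl actually releases more energy on gaining an electron.
Approximate values (kJ/mol): F 328, Cl 349, Tl 19.
So from highest to lowest: Cl > F > Tl.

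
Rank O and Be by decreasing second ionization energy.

O > Be

IE_2 is the cost of taking one more electron from the +1 cation: O⁺ still has 5 valence electrons; Be⁺ still has 1 valence electron.
All are still removing valence electrons, so compare the +1 ions as you would atoms: IE_2 generally rises across a period (higher Z_eff) and falls down a group (larger shell), subject to the usual subshell exceptions.
Valence configurations: O⁺ [He]2s²2p³, Be⁺ [He]2s¹.
Tabulated IE_2 (kJ/mol): O 3388, Be 1757.
Overall IE_2 order: Be < O.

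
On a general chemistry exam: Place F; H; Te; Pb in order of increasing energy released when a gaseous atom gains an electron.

EA tends to increase across a period and decrease down a group, though the pattern is less regular than for IE or radius.
These span different periods and groups, so the two trends combine.
H > Pb: the two effects oppose for this pair; the down-group effect wins (73 vs 35 kJ/mol).
Te > H: period and group pull opposite ways; the across-period shift dominates (190 vs 73 kJ/mol).
F > Te: relative to Te, both the across-period and down-group shifts push F's electron affinity up.
For reference (kJ/mol): H 73, F 328, Te 190, Pb 35.
So from lowest to highest: Pb < H < Te < F.

Pb < H < Te < F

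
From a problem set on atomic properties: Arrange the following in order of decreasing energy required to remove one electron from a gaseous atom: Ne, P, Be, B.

Be is in period 2, group 2; B is in period 2, group 13; Ne is in period 2, group 18; P is in period 3, group 15.
IE₁ increases left→right with effective nuclear charge and decreases top→bottom as the valence shell moves farther out.
These span different periods and groups, so the two trends combine.
Be > B: this pair runs against the simple trend — see the exception note.
P > Be: period and group pull opposite ways; the across-period shift dominates (1012 vs 900 kJ/mol).
Ne > P: relative to P, both the across-period and down-group shifts push Ne's first ionization energy up.
Note the exception: Be has a higher first ionization energy than B, contrary to the simple trend — removing B's lone 2p electron is easier than breaking Be's filled 2s².
Tabulated first ionization energy (kJ/mol): Be 900, B 801, Ne 2081, P 1012.
So from highest to lowest: Ne > P > Be > B.

Ne > P > Be > B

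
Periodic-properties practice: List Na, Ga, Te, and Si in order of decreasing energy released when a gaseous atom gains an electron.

Adding an electron releases more energy for atoms nearer the top right (short of the noble gases).
Here both period and group differ, so the two effects have to be weighed against each other.
Na > Ga: the two effects oppose for this pair; the down-group effect wins (53 vs 29 kJ/mol).
Si > Na: both are in period 3; the period trend gives Si the larger value.
Te > Si: the two effects oppose for this pair; the across-period effect wins (190 vs 134 kJ/mol).
Tabulated electron affinity (kJ/mol): Na 53, Si 134, Ga 29, Te 190.
So from highest to lowest: Te > Si > Na > Ga.

Te, Si, Na, Ga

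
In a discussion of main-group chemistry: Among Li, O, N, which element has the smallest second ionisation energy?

IE_2 is the cost of taking one more electron from the +1 cation: Li⁺ is the bare [He] core; O⁺ still has 5 valence electrons; N⁺ still has 4 valence electrons.
Pulling an electron out of a noble-gas core costs far more than removing a remaining valence electron, so Li sits at the high end of IE_2.
Valence configurations: O⁺ [He]2s²2p³, N⁺ [He]2s²2p².
Tabulated IE_2 (kJ/mol): Li 7298, O 3388, N 2856.
So the second ionization energies run N < O < Li.

N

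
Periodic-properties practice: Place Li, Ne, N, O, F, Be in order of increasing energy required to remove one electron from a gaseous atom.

Li, Be, O, N, F, Ne

IE₁ increases left→right with effective nuclear charge and decreases top→bottom as the valence shell moves farther out.
All lie in period 2; the across-period trend (first ionization energy increases left to right) applies, with the exception below.
Note the exception: N has a higher first ionization energy than O, contrary to the simple trend — pairing an electron in O's 2p⁴ costs repulsion energy, so O ionizes more easily than half-filled N (2p³).
Approximate values (kJ/mol): Li 520, Be 900, N 1402, O 1314, F 1681, Ne 2081.
So from lowest to highest: Li < Be < O < N < F < Ne.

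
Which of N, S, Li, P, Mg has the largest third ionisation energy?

Li

The third ionization energy removes an electron from the +2 ion. For each element: N²⁺ still has 3 valence electrons; S²⁺ still has 4 valence electrons; Li²⁺ is already 1 electron into the core; P²⁺ still has 3 valence electrons; Mg²⁺ is the bare [Ne] core.
Core electrons are held far more tightly than valence electrons, so Mg and Li top the IE_3 order.
Valence configurations: N²⁺ [He]2s²2p¹, S²⁺ [Ne]3s²3p², P²⁺ [Ne]3s²3p¹.
Tabulated IE_3 (kJ/mol): N 4578, S 3357, Li 11815, P 2914, Mg 7733.
Hence IE_3: P < S < N < Mg < Li.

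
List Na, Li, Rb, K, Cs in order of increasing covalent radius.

Li < Na < K < Rb < Cs

Radius decreases left→right (rising Z_eff, same n) and increases top→bottom (higher n).
All are in group 1, so atomic radius increases down the group.
So from smallest to largest: Li < Na < K < Rb < Cs.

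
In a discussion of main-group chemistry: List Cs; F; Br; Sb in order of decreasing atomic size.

Cs > Sb > Br > F

Across a period the added protons contract the valence shell; down a group each new principal shell makes the atom larger.
These span different periods and groups, so the two trends combine.
Br > F: Br sits below F in group 17, so the down-group effect alone puts Br larger.
Sb > Br: both effects reinforce here, so Sb is clearly the larger of the two.
Cs > Sb: both effects reinforce here, so Cs is clearly the larger of the two.
Tabulated atomic radius (pm): F 64, Br 114, Sb 140, Cs 232.
So from largest to smallest: Cs > Sb > Br > F.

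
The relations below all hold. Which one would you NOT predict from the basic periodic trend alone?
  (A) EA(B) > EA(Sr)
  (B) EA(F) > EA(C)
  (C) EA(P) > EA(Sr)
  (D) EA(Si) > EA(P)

(D)

The general trend: electron affinity increases across a period and decreases down a group.
(A) B (period 2, group 13) vs Sr (period 5, group 2): the stated order agrees with the simple trend.
(B) F (period 2, group 17) vs C (period 2, group 14): the stated order agrees with the simple trend.
(C) P (period 3, group 15) vs Sr (period 5, group 2): the stated order agrees with the simple trend.
(D) Si (period 3, group 14) vs P (period 3, group 15): the stated order contradicts the simple trend.
The exception is (D): adding an electron to P's half-filled 3p³ is unfavourable, so Si (3p²) has the more exothermic EA.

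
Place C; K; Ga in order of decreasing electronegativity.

C > Ga > K

Smaller atoms with higher effective nuclear charge are more electronegative.
Here both period and group differ, so the two effects have to be weighed against each other.
Ga > K: Ga lies to the right of K in period 4, so the across-period effect alone puts Ga higher.
C > Ga: relative to Ga, both the across-period and down-group shifts push C's electronegativity up.
For reference (Pauling): C 2.55, K 0.82, Ga 1.81.
So from highest to lowest: C > Ga > K.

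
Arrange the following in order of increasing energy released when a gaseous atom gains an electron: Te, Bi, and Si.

Bi, Si, Te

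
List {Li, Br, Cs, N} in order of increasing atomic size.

N < Br < Li < Cs

Across a period the added protons contract the valence shell; down a group each new principal shell makes the atom larger.
These span different periods and groups, so the two trends combine.
Br > N: the two effects oppose for this pair; the down-group effect wins (114 vs 71 pm).
Li > Br: period and group pull opposite ways; the across-period shift dominates (133 vs 114 pm).
Cs > Li: Cs sits below Li in group 1, so the down-group effect alone puts Cs larger.
Tabulated atomic radius (pm): Li 133, N 71, Br 114, Cs 232.
So from smallest to largest: N < Br < Li < Cs.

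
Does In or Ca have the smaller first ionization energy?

Ca is in period 4, group 2; In is in period 5, group 13.
Removing the outermost electron gets harder across a period and easier down a group.
A diagonal step moves right (one effect) and down (the opposite effect) at once.
Ca > In: period and group pull opposite ways; the down-group shift dominates (590 vs 558 kJ/mol).
Approximate values (kJ/mol): Ca 590, In 558.
So In has the smaller first ionization energy (In < Ca).

In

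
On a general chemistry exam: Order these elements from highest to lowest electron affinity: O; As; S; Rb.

O is in period 2, group 16; S is in period 3, group 16; As is in period 4, group 15; Rb is in period 5, group 1.
Adding an electron releases more energy for atoms nearer the top right (short of the noble gases).
Here both period and group differ, so the two effects have to be weighed against each other.
As > Rb: relative to Rb, both the across-period and down-group shifts push As's electron affinity up.
O > As: relative to As, both the across-period and down-group shifts push O's electron affinity up.
S > O: this pair runs against the simple trend — see the exception note.
Note the exception: S has a higher electron affinity than O, contrary to the simple trend — the compact 2p subshell of O repels the added electron more than S's larger 3p does.
For reference (kJ/mol): O 141, S 200, As 78, Rb 47.
So from highest to lowest: S > O > As > Rb.

S > O > As > Rb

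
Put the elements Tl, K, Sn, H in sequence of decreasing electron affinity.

Sn, H, K, Tl

H is in period 1, group 1; K is in period 4, group 1; Sn is in period 5, group 14; Tl is in period 6, group 13.
Adding an electron releases more energy for atoms nearer the top right (short of the noble gases).
Neither a single period nor a single group — weigh both effects.
K > Tl: the two effects oppose for this pair; the down-group effect wins (48 vs 19 kJ/mol).
H > K: they share group 1; the group trend gives H the larger value.
Sn > H: the two effects oppose for this pair; the across-period effect wins (107 vs 73 kJ/mol).
Approximate values (kJ/mol): H 73, K 48, Sn 107, Tl 19.
So from highest to lowest: Sn > H > K > Tl.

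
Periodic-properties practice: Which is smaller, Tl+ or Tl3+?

Both ions have Z = 81 protons, but Tl3+ has lost more electrons, so its remaining electrons feel a larger effective nuclear charge per electron and are pulled in more tightly.
Higher positive charge → smaller ion, so Tl+ > Tl3+.

Tl3+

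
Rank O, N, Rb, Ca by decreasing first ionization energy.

N > O > Ca > Rb

N is in period 2, group 15; O is in period 2, group 16; Ca is in period 4, group 2; Rb is in period 5, group 1.
First ionization energy rises across a period (greater Z_eff holds electrons more tightly) and falls down a group (valence electrons are farther from the nucleus).
These span different periods and groups, so the two trends combine.
Ca > Rb: both effects reinforce here, so Ca is clearly the higher of the two.
O > Ca: relative to Ca, both the across-period and down-group shifts push O's first ionization energy up.
N > O: this pair runs against the simple trend — see the exception note.
Note the exception: N has a higher first ionization energy than O, contrary to the simple trend — pairing an electron in O's 2p⁴ costs repulsion energy, so O ionizes more easily than half-filled N (2p³).
Tabulated first ionization energy (kJ/mol): N 1402, O 1314, Ca 590, Rb 403.
So from highest to lowest: N > O > Ca > Rb.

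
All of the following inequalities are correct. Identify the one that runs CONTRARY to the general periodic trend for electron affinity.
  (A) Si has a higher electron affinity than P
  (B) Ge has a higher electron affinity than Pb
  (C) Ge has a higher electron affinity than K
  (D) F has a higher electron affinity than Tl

(A)

The general trend: electron affinity increases across a period and decreases down a group.
(A) Si (period 3, group 14) vs P (period 3, group 15): the stated order contradicts the simple trend.
(B) Ge (period 4, group 14) vs Pb (period 6, group 14): the stated order agrees with the simple trend.
(C) Ge (period 4, group 14) vs K (period 4, group 1): the stated order agrees with the simple trend.
(D) F (period 2, group 17) vs Tl (period 6, group 13): the stated order agrees with the simple trend.
The exception is (A): adding an electron to P's half-filled 3p³ is unfavourable, so Si (3p²) has the more exothermic EA.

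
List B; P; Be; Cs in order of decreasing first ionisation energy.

P, Be, B, Cs

First ionization energy rises across a period (greater Z_eff holds electrons more tightly) and falls down a group (valence electrons are farther from the nucleus).
These span different periods and groups, so the two trends combine.
B > Cs: relative to Cs, both the across-period and down-group shifts push B's first ionization energy up.
Be > B: this pair runs against the simple trend — see the exception note.
P > Be: period and group pull opposite ways; the across-period shift dominates (1012 vs 900 kJ/mol).
Note the exception: Be has a higher first ionization energy than B, contrary to the simple trend — removing B's lone 2p electron is easier than breaking Be's filled 2s².
For reference (kJ/mol): Be 900, B 801, P 1012, Cs 376.
So from highest to lowest: P > Be > B > Cs.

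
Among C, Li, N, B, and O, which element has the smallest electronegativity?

Li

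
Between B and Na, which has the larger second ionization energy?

Na

Consider each +1 ion: B⁺ still has 2 valence electrons; Na⁺ is the bare [Ne] core.
Breaking into a closed-shell core is much more expensive than removing a leftover valence electron — Na has the largest IE_2 here.
Approximate IE_2 values (kJ/mol): B 2427, Na 4562.
Putting it together, IE_2: B < Na.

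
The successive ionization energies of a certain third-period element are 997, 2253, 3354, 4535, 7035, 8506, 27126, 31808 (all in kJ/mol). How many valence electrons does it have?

6

Look for the largest jump between consecutive ionization energies: IE7/IE6 ≈ 3.2, far larger than any earlier ratio.
That jump marks the point where a core electron is being removed. So the atom has 6 valence electrons.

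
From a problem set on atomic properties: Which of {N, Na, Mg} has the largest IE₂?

The second ionization energy removes an electron from the +1 ion. For each element: N⁺ still has 4 valence electrons; Na⁺ is the bare [Ne] core; Mg⁺ still has 1 valence electron.
Pulling an electron out of a noble-gas core costs far more than removing a remaining valence electron, so Na sits at the high end of IE_2.
Valence configurations: N⁺ [He]2s²2p², Mg⁺ [Ne]3s¹.
Tabulated IE_2 (kJ/mol): N 2856, Na 4562, Mg 1451.
Putting it together, IE_2: Mg < N < Na.

Na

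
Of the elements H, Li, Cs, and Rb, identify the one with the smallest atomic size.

H

H is in period 1, group 1; Li is in period 2, group 1; Rb is in period 5, group 1; Cs is in period 6, group 1.
Moving right in a period, electrons are added to the same shell under a stronger nuclear pull, so atoms get smaller; moving down, a new shell is opened and atoms get larger.
All are in group 1, so atomic radius increases down the group.
The smallest atomic size among these belongs to H.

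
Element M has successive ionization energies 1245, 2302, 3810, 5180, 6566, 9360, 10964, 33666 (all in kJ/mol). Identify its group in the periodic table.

Group 17

Look for the largest jump between consecutive ionization energies: IE8/IE7 ≈ 3.1, far larger than any earlier ratio.
That jump marks the point where a core electron is being removed. So the atom has 7 valence electrons.
A main-group element with 7 valence electrons is in group 17.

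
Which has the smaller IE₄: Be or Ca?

Ca

After 3 electrons have been removed, what remains? Be³⁺ is already 1 electron into the core; Ca³⁺ is already 1 electron into the core.
All of these are removing an electron from a noble-gas core or deeper; the smaller core (lower principal quantum number) is held far more tightly, and within a period the higher nuclear charge binds the same core more tightly.
Tabulated IE_4 (kJ/mol): Be 21007, Ca 6491.
Putting it together, IE_4: Ca < Be.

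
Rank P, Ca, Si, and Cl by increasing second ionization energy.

The second ionization energy removes an electron from the +1 ion. For each element: P⁺ still has 4 valence electrons; Ca⁺ still has 1 valence electron; Si⁺ still has 3 valence electrons; Cl⁺ still has 6 valence electrons.
All are still removing valence electrons, so compare the +1 ions as you would atoms: IE_2 generally rises across a period (higher Z_eff) and falls down a group (larger shell), subject to the usual subshell exceptions.
Valence configurations: P⁺ [Ne]3s²3p², Ca⁺ [Ar]4s¹, Si⁺ [Ne]3s²3p¹, Cl⁺ [Ne]3s²3p⁴.
Tabulated IE_2 (kJ/mol): P 1907, Ca 1145, Si 1577, Cl 2298.
Overall IE_2 order: Ca < Si < P < Cl.

Ca < Si < P < Cl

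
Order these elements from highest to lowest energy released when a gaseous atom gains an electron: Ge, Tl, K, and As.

Ge > As > K > Tl

K is in period 4, group 1; Ge is in period 4, group 14; As is in period 4, group 15; Tl is in period 6, group 13.
Atoms with high Z_eff and room in the valence shell (especially the halogens) have the most exothermic electron affinities.
Neither a single period nor a single group — weigh both effects.
K > Tl: the two effects oppose for this pair; the down-group effect wins (48 vs 19 kJ/mol).
As > K: both are in period 4; the period trend gives As the larger value.
Ge > As: this pair runs against the simple trend — see the exception note.
Note the exception: Ge has a higher electron affinity than As, contrary to the simple trend — adding an electron to As's half-filled 4p³ is unfavourable, so Ge (4p²) has the more exothermic EA.
Tabulated electron affinity (kJ/mol): K 48, Ge 119, As 78, Tl 19.
So from highest to lowest: Ge > As > K > Tl.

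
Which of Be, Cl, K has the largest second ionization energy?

The second ionization energy removes an electron from the +1 ion. For each element: Be⁺ still has 1 valence electron; Cl⁺ still has 6 valence electrons; K⁺ is the bare [Ar] core.
Breaking into a closed-shell core is much more expensive than removing a leftover valence electron — K has the largest IE_2 here.
Valence configurations: Be⁺ [He]2s¹, Cl⁺ [Ne]3s²3p⁴.
The numbers (kJ/mol): Be 1757, Cl 2298, K 3052.
So the second ionization energies run Be < Cl < K.

K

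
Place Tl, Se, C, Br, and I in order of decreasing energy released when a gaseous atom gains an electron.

Br > I > Se > C > Tl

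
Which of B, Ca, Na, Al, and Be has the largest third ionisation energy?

Be

IE_3 is the cost of taking one more electron from the +2 cation: B²⁺ still has 1 valence electron; Ca²⁺ is the bare [Ar] core; Na²⁺ is already 1 electron into the core; Al²⁺ still has 1 valence electron; Be²⁺ is the bare [He] core.
Breaking into a closed-shell core is much more expensive than removing a leftover valence electron — Ca, Na and Be have the largest IE_3 here.
Valence configurations: B²⁺ [He]2s¹, Al²⁺ [Ne]3s¹.
Tabulated IE_3 (kJ/mol): B 3660, Ca 4912, Na 6910, Al 2745, Be 14849.
Putting it together, IE_3: Al < B < Ca < Na < Be.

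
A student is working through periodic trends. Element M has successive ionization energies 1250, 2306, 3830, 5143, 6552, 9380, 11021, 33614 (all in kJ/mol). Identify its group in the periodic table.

Look for the largest jump between consecutive ionization energies: IE8/IE7 ≈ 3.0, far larger than any earlier ratio.
That jump marks the point where a core electron is being removed. So the atom has 7 valence electrons.
A main-group element with 7 valence electrons is in group 17.

Group 17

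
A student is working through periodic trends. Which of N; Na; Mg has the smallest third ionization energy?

N

IE_3 is the cost of taking one more electron from the +2 cation: N²⁺ still has 3 valence electrons; Na²⁺ is already 1 electron into the core; Mg²⁺ is the bare [Ne] core.
Pulling an electron out of a noble-gas core costs far more than removing a remaining valence electron, so Na and Mg sit at the high end of IE_3.
The numbers (kJ/mol): N 4578, Na 6910, Mg 7733.
Hence IE_3: N < Na < Mg.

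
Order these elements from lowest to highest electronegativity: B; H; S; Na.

H is in period 1, group 1; B is in period 2, group 13; Na is in period 3, group 1; S is in period 3, group 16.
Smaller atoms with higher effective nuclear charge are more electronegative.
Here both period and group differ, so the two effects have to be weighed against each other.
B > Na: both effects reinforce here, so B is clearly the higher of the two.
H > B: the two effects oppose for this pair; the down-group effect wins (2.20 vs 2.04).
S > H: period and group pull opposite ways; the across-period shift dominates (2.58 vs 2.20).
Tabulated electronegativity (Pauling): H 2.20, B 2.04, Na 0.93, S 2.58.
So from lowest to highest: Na < B < H < S.

Na, B, H, S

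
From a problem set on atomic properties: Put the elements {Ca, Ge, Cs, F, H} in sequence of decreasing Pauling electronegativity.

F, H, Ge, Ca, Cs

H is in period 1, group 1; F is in period 2, group 17; Ca is in period 4, group 2; Ge is in period 4, group 14; Cs is in period 6, group 1.
EN rises left→right (higher Z_eff, smaller atoms) and falls top→bottom (larger, more shielded atoms).
Here both period and group differ, so the two effects have to be weighed against each other.
Ca > Cs: both effects reinforce here, so Ca is clearly the higher of the two.
Ge > Ca: both are in period 4; the period trend gives Ge the larger value.
H > Ge: period and group pull opposite ways; the down-group shift dominates (2.20 vs 2.01).
F > H: the two effects oppose for this pair; the across-period effect wins (3.98 vs 2.20).
Tabulated electronegativity (Pauling): H 2.20, F 3.98, Ca 1.00, Ge 2.01, Cs 0.79.
So from highest to lowest: F > H > Ge > Ca > Cs.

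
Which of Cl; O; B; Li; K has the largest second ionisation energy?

The second ionization energy removes an electron from the +1 ion. For each element: Cl⁺ still has 6 valence electrons; O⁺ still has 5 valence electrons; B⁺ still has 2 valence electrons; Li⁺ is the bare [He] core; K⁺ is the bare [Ar] core.
Usually core removal costs more than valence removal, but here the competition is close: a tightly held n=2 valence electron can cost more to remove than an n=3 core electron, so the actual values have to decide it.
Valence configurations: Cl⁺ [Ne]3s²3p⁴, O⁺ [He]2s²2p³, B⁺ [He]2s².
Tabulated IE_2 (kJ/mol): Cl 2298, O 3388, B 2427, Li 7298, K 3052.
Overall IE_2 order: Cl < B < K < O < Li.

Li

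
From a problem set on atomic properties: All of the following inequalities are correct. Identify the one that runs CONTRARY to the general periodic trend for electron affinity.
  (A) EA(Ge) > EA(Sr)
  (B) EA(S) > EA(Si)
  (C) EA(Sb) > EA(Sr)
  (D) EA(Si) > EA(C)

(D)

The general trend: electron affinity increases across a period and decreases down a group.
(A) Ge (period 4, group 14) vs Sr (period 5, group 2): the stated order agrees with the simple trend.
(B) S (period 3, group 16) vs Si (period 3, group 14): the stated order agrees with the simple trend.
(C) Sb (period 5, group 15) vs Sr (period 5, group 2): the stated order agrees with the simple trend.
(D) Si (period 3, group 14) vs C (period 2, group 14): the stated order contradicts the simple trend.
The exception is (D): Si's larger, more diffuse 3p orbitals accept an added electron slightly more readily than C's compact 2p.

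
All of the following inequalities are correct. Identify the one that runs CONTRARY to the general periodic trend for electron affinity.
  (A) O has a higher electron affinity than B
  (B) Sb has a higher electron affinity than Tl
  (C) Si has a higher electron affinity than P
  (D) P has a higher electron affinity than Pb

(C)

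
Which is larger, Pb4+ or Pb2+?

Pb2+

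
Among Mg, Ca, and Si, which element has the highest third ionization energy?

Mg

The third ionization energy removes an electron from the +2 ion. For each element: Mg²⁺ is the bare [Ne] core; Ca²⁺ is the bare [Ar] core; Si²⁺ still has 2 valence electrons.
Breaking into a closed-shell core is much more expensive than removing a leftover valence electron — Ca and Mg have the largest IE_3 here.
The numbers (kJ/mol): Mg 7733, Ca 4912, Si 3232.
Putting it together, IE_3: Si < Ca < Mg.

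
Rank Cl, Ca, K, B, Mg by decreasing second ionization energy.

Consider each +1 ion: Cl⁺ still has 6 valence electrons; Ca⁺ still has 1 valence electron; K⁺ is the bare [Ar] core; B⁺ still has 2 valence electrons; Mg⁺ still has 1 valence electron.
Breaking into a closed-shell core is much more expensive than removing a leftover valence electron — K has the largest IE_2 here.
Valence configurations: Cl⁺ [Ne]3s²3p⁴, Ca⁺ [Ar]4s¹, B⁺ [He]2s², Mg⁺ [Ne]3s¹.
Approximate IE_2 values (kJ/mol): Cl 2298, Ca 1145, K 3052, B 2427, Mg 1451.
Overall IE_2 order: Ca < Mg < Cl < B < K.

K > B > Cl > Mg > Ca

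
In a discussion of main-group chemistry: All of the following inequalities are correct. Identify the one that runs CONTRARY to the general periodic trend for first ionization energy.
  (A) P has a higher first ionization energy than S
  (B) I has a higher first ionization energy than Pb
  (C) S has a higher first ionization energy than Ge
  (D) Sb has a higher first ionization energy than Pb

(A)

The general trend: first ionization energy increases across a period and decreases down a group.
(A) P (period 3, group 15) vs S (period 3, group 16): the stated order contradicts the simple trend.
(B) I (period 5, group 17) vs Pb (period 6, group 14): the stated order agrees with the simple trend.
(C) S (period 3, group 16) vs Ge (period 4, group 14): the stated order agrees with the simple trend.
(D) Sb (period 5, group 15) vs Pb (period 6, group 14): the stated order agrees with the simple trend.
The exception is (A): S (3p⁴) ionizes more easily than half-filled P (3p³) because the paired 3p electron in S is pushed out by e⁻–e⁻ repulsion.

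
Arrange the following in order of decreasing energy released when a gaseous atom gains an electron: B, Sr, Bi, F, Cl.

B is in period 2, group 13; F is in period 2, group 17; Cl is in period 3, group 17; Sr is in period 5, group 2; Bi is in period 6, group 15.
Adding an electron releases more energy for atoms nearer the top right (short of the noble gases).
Here both period and group differ, so the two effects have to be weighed against each other.
B > Sr: both effects reinforce here, so B is clearly the higher of the two.
Bi > B: period and group pull opposite ways; the across-period shift dominates (91 vs 27 kJ/mol).
F > Bi: relative to Bi, both the across-period and down-group shifts push F's electron affinity up.
Cl > F: this pair runs against the simple trend — see the exception note.
Note the exception: Cl has a higher electron affinity than F, contrary to the simple trend — F's small 2p subshell makes the incoming electron feel strong e⁻–e⁻ repulsion, so Cl actually releases more energy on gaining an electron.
Tabulated electron affinity (kJ/mol): B 27, F 328, Cl 349, Sr 5, Bi 91.
So from highest to lowest: Cl > F > Bi > B > Sr.

Cl, F, Bi, B, Sr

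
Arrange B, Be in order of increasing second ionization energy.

Be, B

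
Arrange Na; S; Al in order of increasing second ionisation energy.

Al < S < Na

After 1 electron has been removed, what remains? Na⁺ is the bare [Ne] core; S⁺ still has 5 valence electrons; Al⁺ still has 2 valence electrons.
Breaking into a closed-shell core is much more expensive than removing a leftover valence electron — Na has the largest IE_2 here.
Valence configurations: S⁺ [Ne]3s²3p³, Al⁺ [Ne]3s².
Tabulated IE_2 (kJ/mol): Na 4562, S 2252, Al 1817.
Overall IE_2 order: Al < S < Na.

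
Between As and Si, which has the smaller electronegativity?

Si

Si is in period 3, group 14; As is in period 4, group 15.
EN rises left→right (higher Z_eff, smaller atoms) and falls top→bottom (larger, more shielded atoms).
Neither a single period nor a single group — weigh both effects.
As > Si: the two effects oppose for this pair; the across-period effect wins (2.18 vs 1.90).
Approximate values (Pauling): Si 1.90, As 2.18.
So Si has the smaller electronegativity (Si < As).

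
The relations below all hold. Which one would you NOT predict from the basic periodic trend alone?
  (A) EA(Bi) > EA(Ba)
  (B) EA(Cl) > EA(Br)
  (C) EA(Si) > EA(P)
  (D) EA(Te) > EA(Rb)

(C)

The general trend: electron affinity increases across a period and decreases down a group.
(A) Bi (period 6, group 15) vs Ba (period 6, group 2): the stated order agrees with the simple trend.
(B) Cl (period 3, group 17) vs Br (period 4, group 17): the stated order agrees with the simple trend.
(C) Si (period 3, group 14) vs P (period 3, group 15): the stated order contradicts the simple trend.
(D) Te (period 5, group 16) vs Rb (period 5, group 1): the stated order agrees with the simple trend.
The exception is (C): adding an electron to P's half-filled 3p³ is unfavourable, so Si (3p²) has the more exothermic EA.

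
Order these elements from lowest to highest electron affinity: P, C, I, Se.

P < C < Se < I

Atoms with high Z_eff and room in the valence shell (especially the halogens) have the most exothermic electron affinities.
A diagonal step moves right (one effect) and down (the opposite effect) at once.
C > P: the two effects oppose for this pair; the down-group effect wins (122 vs 72 kJ/mol).
Se > C: period and group pull opposite ways; the across-period shift dominates (195 vs 122 kJ/mol).
I > Se: period and group pull opposite ways; the across-period shift dominates (295 vs 195 kJ/mol).
Approximate values (kJ/mol): C 122, P 72, Se 195, I 295.
So from lowest to highest: P < C < Se < I.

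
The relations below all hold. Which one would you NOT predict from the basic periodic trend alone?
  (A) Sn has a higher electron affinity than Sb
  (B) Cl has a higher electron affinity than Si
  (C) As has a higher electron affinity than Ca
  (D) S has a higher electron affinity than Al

The general trend: electron affinity increases across a period and decreases down a group.
(A) Sn (period 5, group 14) vs Sb (period 5, group 15): the stated order contradicts the simple trend.
(B) Cl (period 3, group 17) vs Si (period 3, group 14): the stated order agrees with the simple trend.
(C) As (period 4, group 15) vs Ca (period 4, group 2): the stated order agrees with the simple trend.
(D) S (period 3, group 16) vs Al (period 3, group 13): the stated order agrees with the simple trend.
The exception is (A): adding an electron to Sb's half-filled 5p³ is unfavourable, so Sn has the more exothermic EA.

(A)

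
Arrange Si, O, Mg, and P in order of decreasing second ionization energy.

Consider each +1 ion: Si⁺ still has 3 valence electrons; O⁺ still has 5 valence electrons; Mg⁺ still has 1 valence electron; P⁺ still has 4 valence electrons.
All are still removing valence electrons, so compare the +1 ions as you would atoms: IE_2 generally rises across a period (higher Z_eff) and falls down a group (larger shell), subject to the usual subshell exceptions.
Valence configurations: Si⁺ [Ne]3s²3p¹, O⁺ [He]2s²2p³, Mg⁺ [Ne]3s¹, P⁺ [Ne]3s²3p².
Tabulated IE_2 (kJ/mol): Si 1577, O 3388, Mg 1451, P 1907.
Hence IE_2: Mg < Si < P < O.

O > P > Si > Mg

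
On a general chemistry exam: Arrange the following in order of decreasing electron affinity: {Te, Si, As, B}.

B is in period 2, group 13; Si is in period 3, group 14; As is in period 4, group 15; Te is in period 5, group 16.
Atoms with high Z_eff and room in the valence shell (especially the halogens) have the most exothermic electron affinities.
A diagonal step moves right (one effect) and down (the opposite effect) at once.
As > B: period and group pull opposite ways; the across-period shift dominates (78 vs 27 kJ/mol).
Si > As: period and group pull opposite ways; the down-group shift dominates (134 vs 78 kJ/mol).
Te > Si: period and group pull opposite ways; the across-period shift dominates (190 vs 134 kJ/mol).
Approximate values (kJ/mol): B 27, Si 134, As 78, Te 190.
So from highest to lowest: Te > Si > As > B.

Te > Si > As > B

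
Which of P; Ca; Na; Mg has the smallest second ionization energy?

Ca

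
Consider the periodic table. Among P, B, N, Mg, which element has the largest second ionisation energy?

Consider each +1 ion: P⁺ still has 4 valence electrons; B⁺ still has 2 valence electrons; N⁺ still has 4 valence electrons; Mg⁺ still has 1 valence electron.
All are still removing valence electrons, so compare the +1 ions as you would atoms: IE_2 generally rises across a period (higher Z_eff) and falls down a group (larger shell), subject to the usual subshell exceptions.
Valence configurations: P⁺ [Ne]3s²3p², B⁺ [He]2s², N⁺ [He]2s²2p², Mg⁺ [Ne]3s¹.
The numbers (kJ/mol): P 1907, B 2427, N 2856, Mg 1451.
Overall IE_2 order: Mg < P < B < N.

N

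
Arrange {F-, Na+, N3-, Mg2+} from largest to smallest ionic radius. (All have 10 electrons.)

N3- > F- > Na+ > Mg2+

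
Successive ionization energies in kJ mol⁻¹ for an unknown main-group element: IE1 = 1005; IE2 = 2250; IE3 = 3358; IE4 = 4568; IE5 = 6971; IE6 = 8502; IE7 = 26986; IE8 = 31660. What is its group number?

Group 16

Look for the largest jump between consecutive ionization energies: IE7/IE6 ≈ 3.2, far larger than any earlier ratio.
That jump marks the point where a core electron is being removed. So the atom has 6 valence electrons.
A main-group element with 6 valence electrons is in group 16.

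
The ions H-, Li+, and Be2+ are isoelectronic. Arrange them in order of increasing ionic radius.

All of these have 2 electrons, so size is governed by nuclear charge alone: the more protons, the stronger the pull on the same electron cloud, and the smaller the ion.
Nuclear charges: Be2+ (Z=4), Li+ (Z=3), H- (Z=1).
Smallest to largest: Be2+ < Li+ < H-.

Be2+ < Li+ < H-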